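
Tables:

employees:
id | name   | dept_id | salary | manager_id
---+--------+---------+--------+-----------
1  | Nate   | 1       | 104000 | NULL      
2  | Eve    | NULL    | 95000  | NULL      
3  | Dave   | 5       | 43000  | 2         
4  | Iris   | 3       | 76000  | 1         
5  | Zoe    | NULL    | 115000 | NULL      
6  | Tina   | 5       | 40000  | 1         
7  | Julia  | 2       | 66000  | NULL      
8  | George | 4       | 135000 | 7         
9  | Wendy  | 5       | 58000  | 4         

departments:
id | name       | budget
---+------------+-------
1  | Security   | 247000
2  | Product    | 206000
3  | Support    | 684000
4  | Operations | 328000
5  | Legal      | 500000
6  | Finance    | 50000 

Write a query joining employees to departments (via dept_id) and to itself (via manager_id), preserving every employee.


Two LEFT JOINs from the same base table employees: one to departments via dept_id, one to employees itself via manager_id. Both are LEFT so every employee is preserved.
Match against departments:
  - employee 1 (Nate): dept_id=1 -> matches Security
  - employee 2 (Eve): dept_id=NULL, no match -> kept with NULL
  - employee 3 (Dave): dept_id=5 -> matches Legal
  - employee 4 (Iris): dept_id=3 -> matches Support
  - employee 5 (Zoe): dept_id=NULL, no match -> kept with NULL
  - employee 6 (Tina): dept_id=5 -> matches Legal
  - employee 7 (Julia): dept_id=2 -> matches Product
  - employee 8 (George): dept_id=4 -> matches Operations
  - employee 9 (Wendy): dept_id=5 -> matches Legal
Match against employees (self):
  - employee 1 (Nate): manager_id=NULL -> NULL
  - employee 2 (Eve): manager_id=NULL -> NULL
  - employee 3 (Dave): manager_id=2 -> Eve
  - employee 4 (Iris): manager_id=1 -> Nate
  - employee 5 (Zoe): manager_id=NULL -> NULL
  - employee 6 (Tina): manager_id=1 -> Nate
  - employee 7 (Julia): manager_id=NULL -> NULL
  - employee 8 (George): manager_id=7 -> Julia
  - employee 9 (Wendy): manager_id=4 -> Iris

SQL:
SELECT a.name, b.name AS department, c.name AS manager
FROM employees a
LEFT JOIN departments b ON a.dept_id = b.id
LEFT JOIN employees c ON a.manager_id = c.id

Result:
name   | department | manager
-------+------------+--------
Nate   | Security   | NULL   
Eve    | NULL       | NULL   
Dave   | Legal      | Eve    
Iris   | Support    | Nate   
Zoe    | NULL       | NULL   
Tina   | Legal      | Nate   
Julia  | Product    | NULL   
George | Operations | Julia  
Wendy  | Legal      | Iris   


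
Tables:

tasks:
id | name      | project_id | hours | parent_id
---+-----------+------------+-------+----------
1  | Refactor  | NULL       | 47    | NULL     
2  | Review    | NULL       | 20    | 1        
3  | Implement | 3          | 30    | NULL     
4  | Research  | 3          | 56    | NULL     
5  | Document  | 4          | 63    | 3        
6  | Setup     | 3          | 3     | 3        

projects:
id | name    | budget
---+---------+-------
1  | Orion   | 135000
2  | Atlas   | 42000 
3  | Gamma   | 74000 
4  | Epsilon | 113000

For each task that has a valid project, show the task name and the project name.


INNER JOIN keeps only tasks rows whose project_id matches an id in projects. Walk through each task:
  - task 1 (Refactor): project_id=NULL, no match -> dropped
  - task 2 (Review): project_id=NULL, no match -> dropped
  - task 3 (Implement): project_id=3 -> matches Gamma
  - task 4 (Research): project_id=3 -> matches Gamma
  - task 5 (Document): project_id=4 -> matches Epsilon
  - task 6 (Setup): project_id=3 -> matches Gamma
So 2 of 6 rows are dropped.

SQL:
SELECT a.name, b.name AS project
FROM tasks a
INNER JOIN projects b ON a.project_id = b.id

Result:
name      | project
----------+--------
Implement | Gamma  
Research  | Gamma  
Document  | Epsilon
Setup     | Gamma  


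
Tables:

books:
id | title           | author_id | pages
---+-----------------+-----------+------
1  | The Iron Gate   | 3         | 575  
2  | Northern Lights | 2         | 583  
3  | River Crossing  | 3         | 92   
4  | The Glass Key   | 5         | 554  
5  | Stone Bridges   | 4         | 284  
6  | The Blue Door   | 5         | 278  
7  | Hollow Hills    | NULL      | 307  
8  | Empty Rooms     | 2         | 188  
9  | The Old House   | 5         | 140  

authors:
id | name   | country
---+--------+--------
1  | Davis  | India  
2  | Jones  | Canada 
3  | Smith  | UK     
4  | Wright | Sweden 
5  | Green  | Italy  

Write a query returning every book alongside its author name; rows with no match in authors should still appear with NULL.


LEFT JOIN keeps every row from books (the left table); where author_id has no match in authors, the author columns become NULL. Walk through each book:
  - book 1 (The Iron Gate): author_id=3 -> matches Smith
  - book 2 (Northern Lights): author_id=2 -> matches Jones
  - book 3 (River Crossing): author_id=3 -> matches Smith
  - book 4 (The Glass Key): author_id=5 -> matches Green
  - book 5 (Stone Bridges): author_id=4 -> matches Wright
  - book 6 (The Blue Door): author_id=5 -> matches Green
  - book 7 (Hollow Hills): author_id=NULL, no match -> kept with NULL
  - book 8 (Empty Rooms): author_id=2 -> matches Jones
  - book 9 (The Old House): author_id=5 -> matches Green
All 9 rows appear; 1 has NULL author.

SQL:
SELECT a.title, b.name AS author
FROM books a
LEFT JOIN authors b ON a.author_id = b.id

Result:
title           | author
----------------+-------
The Iron Gate   | Smith 
Northern Lights | Jones 
River Crossing  | Smith 
The Glass Key   | Green 
Stone Bridges   | Wright
The Blue Door   | Green 
Hollow Hills    | NULL  
Empty Rooms     | Jones 
The Old House   | Green 


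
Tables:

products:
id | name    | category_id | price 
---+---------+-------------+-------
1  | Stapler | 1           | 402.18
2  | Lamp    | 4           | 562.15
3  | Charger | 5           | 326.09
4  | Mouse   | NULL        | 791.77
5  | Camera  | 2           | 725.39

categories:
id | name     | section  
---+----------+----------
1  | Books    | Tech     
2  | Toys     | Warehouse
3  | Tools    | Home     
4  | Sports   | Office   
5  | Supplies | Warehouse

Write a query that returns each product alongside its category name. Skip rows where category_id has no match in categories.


INNER JOIN keeps only products rows whose category_id matches an id in categories. Walk through each product:
  - product 1 (Stapler): category_id=1 -> matches Books
  - product 2 (Lamp): category_id=4 -> matches Sports
  - product 3 (Charger): category_id=5 -> matches Supplies
  - product 4 (Mouse): category_id=NULL, no match -> dropped
  - product 5 (Camera): category_id=2 -> matches Toys
So 1 of 5 rows is dropped.

SQL:
SELECT a.name, b.name AS category
FROM products a
INNER JOIN categories b ON a.category_id = b.id

Result:
name    | category
--------+---------
Stapler | Books   
Lamp    | Sports  
Charger | Supplies
Camera  | Toys    


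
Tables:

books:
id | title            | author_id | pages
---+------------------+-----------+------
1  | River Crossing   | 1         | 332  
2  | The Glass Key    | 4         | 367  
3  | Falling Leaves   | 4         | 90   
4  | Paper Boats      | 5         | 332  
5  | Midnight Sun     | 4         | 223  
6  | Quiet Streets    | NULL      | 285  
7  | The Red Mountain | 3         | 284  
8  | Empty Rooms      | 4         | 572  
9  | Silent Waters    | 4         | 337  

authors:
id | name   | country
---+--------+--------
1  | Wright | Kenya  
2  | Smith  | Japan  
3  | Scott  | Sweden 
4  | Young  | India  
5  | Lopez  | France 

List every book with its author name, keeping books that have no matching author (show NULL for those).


LEFT JOIN keeps every row from books (the left table); where author_id has no match in authors, the author columns become NULL. Walk through each book:
  - book 1 (River Crossing): author_id=1 -> matches Wright
  - book 2 (The Glass Key): author_id=4 -> matches Young
  - book 3 (Falling Leaves): author_id=4 -> matches Young
  - book 4 (Paper Boats): author_id=5 -> matches Lopez
  - book 5 (Midnight Sun): author_id=4 -> matches Young
  - book 6 (Quiet Streets): author_id=NULL, no match -> kept with NULL
  - book 7 (The Red Mountain): author_id=3 -> matches Scott
  - book 8 (Empty Rooms): author_id=4 -> matches Young
  - book 9 (Silent Waters): author_id=4 -> matches Young
All 9 rows appear; 1 has NULL author.

SQL:
SELECT a.title, b.name AS author
FROM books a
LEFT JOIN authors b ON a.author_id = b.id

Result:
title            | author
-----------------+-------
River Crossing   | Wright
The Glass Key    | Young 
Falling Leaves   | Young 
Paper Boats      | Lopez 
Midnight Sun     | Young 
Quiet Streets    | NULL  
The Red Mountain | Scott 
Empty Rooms      | Young 
Silent Waters    | Young 


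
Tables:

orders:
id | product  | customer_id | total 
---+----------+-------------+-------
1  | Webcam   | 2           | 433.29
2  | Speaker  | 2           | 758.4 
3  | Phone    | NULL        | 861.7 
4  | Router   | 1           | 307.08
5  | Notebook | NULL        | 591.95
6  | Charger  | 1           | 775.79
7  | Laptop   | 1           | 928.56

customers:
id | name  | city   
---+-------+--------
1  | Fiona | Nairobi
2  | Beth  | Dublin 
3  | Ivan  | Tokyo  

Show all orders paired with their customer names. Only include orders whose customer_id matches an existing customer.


INNER JOIN keeps only orders rows whose customer_id matches an id in customers. Walk through each order:
  - order 1 (Webcam): customer_id=2 -> matches Beth
  - order 2 (Speaker): customer_id=2 -> matches Beth
  - order 3 (Phone): customer_id=NULL, no match -> dropped
  - order 4 (Router): customer_id=1 -> matches Fiona
  - order 5 (Notebook): customer_id=NULL, no match -> dropped
  - order 6 (Charger): customer_id=1 -> matches Fiona
  - order 7 (Laptop): customer_id=1 -> matches Fiona
So 2 of 7 rows are dropped.

SQL:
SELECT a.product, b.name AS customer
FROM orders a
INNER JOIN customers b ON a.customer_id = b.id

Result:
product | customer
--------+---------
Webcam  | Beth    
Speaker | Beth    
Router  | Fiona   
Charger | Fiona   
Laptop  | Fiona   


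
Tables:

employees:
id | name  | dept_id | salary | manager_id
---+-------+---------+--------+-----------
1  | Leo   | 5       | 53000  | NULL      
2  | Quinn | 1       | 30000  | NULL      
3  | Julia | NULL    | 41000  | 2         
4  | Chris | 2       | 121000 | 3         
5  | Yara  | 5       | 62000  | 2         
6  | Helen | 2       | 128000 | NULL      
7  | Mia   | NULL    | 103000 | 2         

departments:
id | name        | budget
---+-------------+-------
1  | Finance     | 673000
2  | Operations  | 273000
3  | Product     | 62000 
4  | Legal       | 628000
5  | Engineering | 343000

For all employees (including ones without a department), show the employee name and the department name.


LEFT JOIN keeps every row from employees (the left table); where dept_id has no match in departments, the department columns become NULL. Walk through each employee:
  - employee 1 (Leo): dept_id=5 -> matches Engineering
  - employee 2 (Quinn): dept_id=1 -> matches Finance
  - employee 3 (Julia): dept_id=NULL, no match -> kept with NULL
  - employee 4 (Chris): dept_id=2 -> matches Operations
  - employee 5 (Yara): dept_id=5 -> matches Engineering
  - employee 6 (Helen): dept_id=2 -> matches Operations
  - employee 7 (Mia): dept_id=NULL, no match -> kept with NULL
All 7 rows appear; 2 have NULL department.

SQL:
SELECT a.name, b.name AS department
FROM employees a
LEFT JOIN departments b ON a.dept_id = b.id

Result:
name  | department 
------+------------
Leo   | Engineering
Quinn | Finance    
Julia | NULL       
Chris | Operations 
Yara  | Engineering
Helen | Operations 
Mia   | NULL       


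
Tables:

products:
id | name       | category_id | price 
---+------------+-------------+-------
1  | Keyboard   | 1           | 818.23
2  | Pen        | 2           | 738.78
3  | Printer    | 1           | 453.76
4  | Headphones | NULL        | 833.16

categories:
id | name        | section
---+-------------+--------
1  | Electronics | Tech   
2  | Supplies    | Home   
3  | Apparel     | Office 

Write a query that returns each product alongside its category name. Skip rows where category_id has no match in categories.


INNER JOIN keeps only products rows whose category_id matches an id in categories. Walk through each product:
  - product 1 (Keyboard): category_id=1 -> matches Electronics
  - product 2 (Pen): category_id=2 -> matches Supplies
  - product 3 (Printer): category_id=1 -> matches Electronics
  - product 4 (Headphones): category_id=NULL, no match -> dropped
So 1 of 4 rows is dropped.

SQL:
SELECT a.name, b.name AS category
FROM products a
INNER JOIN categories b ON a.category_id = b.id

Result:
name     | category   
---------+------------
Keyboard | Electronics
Pen      | Supplies   
Printer  | Electronics


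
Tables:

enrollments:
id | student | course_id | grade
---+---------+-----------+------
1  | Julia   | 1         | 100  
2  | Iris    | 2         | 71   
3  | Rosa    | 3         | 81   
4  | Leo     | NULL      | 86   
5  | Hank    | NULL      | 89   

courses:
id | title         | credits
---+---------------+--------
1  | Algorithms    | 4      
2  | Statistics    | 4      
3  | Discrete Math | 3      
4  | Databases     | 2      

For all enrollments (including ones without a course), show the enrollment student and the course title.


LEFT JOIN keeps every row from enrollments (the left table); where course_id has no match in courses, the course columns become NULL. Walk through each enrollment:
  - enrollment 1 (Julia): course_id=1 -> matches Algorithms
  - enrollment 2 (Iris): course_id=2 -> matches Statistics
  - enrollment 3 (Rosa): course_id=3 -> matches Discrete Math
  - enrollment 4 (Leo): course_id=NULL, no match -> kept with NULL
  - enrollment 5 (Hank): course_id=NULL, no match -> kept with NULL
All 5 rows appear; 2 have NULL course.

SQL:
SELECT a.student, b.title AS course
FROM enrollments a
LEFT JOIN courses b ON a.course_id = b.id

Result:
student | course       
--------+--------------
Julia   | Algorithms   
Iris    | Statistics   
Rosa    | Discrete Math
Leo     | NULL         
Hank    | NULL         


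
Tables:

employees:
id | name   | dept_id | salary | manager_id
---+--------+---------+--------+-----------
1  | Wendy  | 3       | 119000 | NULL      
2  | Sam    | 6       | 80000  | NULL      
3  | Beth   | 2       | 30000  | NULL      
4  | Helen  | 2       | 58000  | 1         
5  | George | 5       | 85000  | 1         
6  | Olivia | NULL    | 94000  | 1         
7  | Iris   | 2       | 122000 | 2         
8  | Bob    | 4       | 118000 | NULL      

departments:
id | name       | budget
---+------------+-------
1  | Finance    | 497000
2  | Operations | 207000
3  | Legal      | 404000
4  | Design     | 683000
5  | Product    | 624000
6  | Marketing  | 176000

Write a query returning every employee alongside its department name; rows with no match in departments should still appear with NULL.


LEFT JOIN keeps every row from employees (the left table); where dept_id has no match in departments, the department columns become NULL. Walk through each employee:
  - employee 1 (Wendy): dept_id=3 -> matches Legal
  - employee 2 (Sam): dept_id=6 -> matches Marketing
  - employee 3 (Beth): dept_id=2 -> matches Operations
  - employee 4 (Helen): dept_id=2 -> matches Operations
  - employee 5 (George): dept_id=5 -> matches Product
  - employee 6 (Olivia): dept_id=NULL, no match -> kept with NULL
  - employee 7 (Iris): dept_id=2 -> matches Operations
  - employee 8 (Bob): dept_id=4 -> matches Design
All 8 rows appear; 1 has NULL department.

SQL:
SELECT a.name, b.name AS department
FROM employees a
LEFT JOIN departments b ON a.dept_id = b.id

Result:
name   | department
-------+-----------
Wendy  | Legal     
Sam    | Marketing 
Beth   | Operations
Helen  | Operations
George | Product   
Olivia | NULL      
Iris   | Operations
Bob    | Design    


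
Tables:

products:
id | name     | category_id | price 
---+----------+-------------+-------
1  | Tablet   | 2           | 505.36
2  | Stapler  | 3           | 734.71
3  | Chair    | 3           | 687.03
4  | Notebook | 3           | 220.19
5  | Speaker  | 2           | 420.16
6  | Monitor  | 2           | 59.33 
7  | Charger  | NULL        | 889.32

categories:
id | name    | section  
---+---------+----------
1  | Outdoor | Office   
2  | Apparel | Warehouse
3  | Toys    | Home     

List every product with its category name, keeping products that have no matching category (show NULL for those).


LEFT JOIN keeps every row from products (the left table); where category_id has no match in categories, the category columns become NULL. Walk through each product:
  - product 1 (Tablet): category_id=2 -> matches Apparel
  - product 2 (Stapler): category_id=3 -> matches Toys
  - product 3 (Chair): category_id=3 -> matches Toys
  - product 4 (Notebook): category_id=3 -> matches Toys
  - product 5 (Speaker): category_id=2 -> matches Apparel
  - product 6 (Monitor): category_id=2 -> matches Apparel
  - product 7 (Charger): category_id=NULL, no match -> kept with NULL
All 7 rows appear; 1 has NULL category.

SQL:
SELECT a.name, b.name AS category
FROM products a
LEFT JOIN categories b ON a.category_id = b.id

Result:
name     | category
---------+---------
Tablet   | Apparel 
Stapler  | Toys    
Chair    | Toys    
Notebook | Toys    
Speaker  | Apparel 
Monitor  | Apparel 
Charger  | NULL    


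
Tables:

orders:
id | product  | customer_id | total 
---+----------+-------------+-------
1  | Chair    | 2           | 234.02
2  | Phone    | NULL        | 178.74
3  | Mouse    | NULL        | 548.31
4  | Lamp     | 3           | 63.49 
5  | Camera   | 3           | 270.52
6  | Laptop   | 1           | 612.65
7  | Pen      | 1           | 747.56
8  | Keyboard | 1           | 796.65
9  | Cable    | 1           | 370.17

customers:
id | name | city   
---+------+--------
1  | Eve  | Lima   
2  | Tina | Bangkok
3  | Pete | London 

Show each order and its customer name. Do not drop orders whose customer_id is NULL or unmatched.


LEFT JOIN keeps every row from orders (the left table); where customer_id has no match in customers, the customer columns become NULL. Walk through each order:
  - order 1 (Chair): customer_id=2 -> matches Tina
  - order 2 (Phone): customer_id=NULL, no match -> kept with NULL
  - order 3 (Mouse): customer_id=NULL, no match -> kept with NULL
  - order 4 (Lamp): customer_id=3 -> matches Pete
  - order 5 (Camera): customer_id=3 -> matches Pete
  - order 6 (Laptop): customer_id=1 -> matches Eve
  - order 7 (Pen): customer_id=1 -> matches Eve
  - order 8 (Keyboard): customer_id=1 -> matches Eve
  - order 9 (Cable): customer_id=1 -> matches Eve
All 9 rows appear; 2 have NULL customer.

SQL:
SELECT a.product, b.name AS customer
FROM orders a
LEFT JOIN customers b ON a.customer_id = b.id

Result:
product  | customer
---------+---------
Chair    | Tina    
Phone    | NULL    
Mouse    | NULL    
Lamp     | Pete    
Camera   | Pete    
Laptop   | Eve     
Pen      | Eve     
Keyboard | Eve     
Cable    | Eve     


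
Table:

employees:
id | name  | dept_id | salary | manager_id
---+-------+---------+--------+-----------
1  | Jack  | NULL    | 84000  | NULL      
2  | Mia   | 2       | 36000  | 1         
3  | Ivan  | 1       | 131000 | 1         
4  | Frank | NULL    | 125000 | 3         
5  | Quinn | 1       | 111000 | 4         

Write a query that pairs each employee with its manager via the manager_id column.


This is a self-join: employees is joined to a second copy of itself, matching each row's manager_id to another row's id. Use LEFT JOIN so rows with manager_id=NULL are kept.
  - employee 1 (Jack): manager_id=NULL -> NULL
  - employee 2 (Mia): manager_id=1 -> Jack
  - employee 3 (Ivan): manager_id=1 -> Jack
  - employee 4 (Frank): manager_id=3 -> Ivan
  - employee 5 (Quinn): manager_id=4 -> Frank

SQL:
SELECT a.name AS item, b.name AS manager
FROM employees a
LEFT JOIN employees b ON a.manager_id = b.id

Result:
item  | manager
------+--------
Jack  | NULL   
Mia   | Jack   
Ivan  | Jack   
Frank | Ivan   
Quinn | Frank  


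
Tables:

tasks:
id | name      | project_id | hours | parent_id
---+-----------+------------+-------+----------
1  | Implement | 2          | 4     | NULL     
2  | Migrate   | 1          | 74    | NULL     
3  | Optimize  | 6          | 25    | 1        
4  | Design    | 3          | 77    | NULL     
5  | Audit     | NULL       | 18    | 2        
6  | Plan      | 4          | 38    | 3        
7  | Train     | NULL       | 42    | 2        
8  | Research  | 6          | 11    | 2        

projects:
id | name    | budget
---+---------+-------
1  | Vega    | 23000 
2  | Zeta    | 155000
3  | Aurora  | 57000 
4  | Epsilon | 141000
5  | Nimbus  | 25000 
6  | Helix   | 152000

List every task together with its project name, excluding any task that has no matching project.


INNER JOIN keeps only tasks rows whose project_id matches an id in projects. Walk through each task:
  - task 1 (Implement): project_id=2 -> matches Zeta
  - task 2 (Migrate): project_id=1 -> matches Vega
  - task 3 (Optimize): project_id=6 -> matches Helix
  - task 4 (Design): project_id=3 -> matches Aurora
  - task 5 (Audit): project_id=NULL, no match -> dropped
  - task 6 (Plan): project_id=4 -> matches Epsilon
  - task 7 (Train): project_id=NULL, no match -> dropped
  - task 8 (Research): project_id=6 -> matches Helix
So 2 of 8 rows are dropped.

SQL:
SELECT a.name, b.name AS project
FROM tasks a
INNER JOIN projects b ON a.project_id = b.id

Result:
name      | project
----------+--------
Implement | Zeta   
Migrate   | Vega   
Optimize  | Helix  
Design    | Aurora 
Plan      | Epsilon
Research  | Helix  


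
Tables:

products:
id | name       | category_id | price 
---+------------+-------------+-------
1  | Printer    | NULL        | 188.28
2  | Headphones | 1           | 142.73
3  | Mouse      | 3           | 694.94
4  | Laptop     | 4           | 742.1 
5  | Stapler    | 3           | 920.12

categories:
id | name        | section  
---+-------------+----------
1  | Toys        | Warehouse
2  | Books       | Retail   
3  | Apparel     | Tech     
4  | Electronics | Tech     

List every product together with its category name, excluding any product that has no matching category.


INNER JOIN keeps only products rows whose category_id matches an id in categories. Walk through each product:
  - product 1 (Printer): category_id=NULL, no match -> dropped
  - product 2 (Headphones): category_id=1 -> matches Toys
  - product 3 (Mouse): category_id=3 -> matches Apparel
  - product 4 (Laptop): category_id=4 -> matches Electronics
  - product 5 (Stapler): category_id=3 -> matches Apparel
So 1 of 5 rows is dropped.

SQL:
SELECT a.name, b.name AS category
FROM products a
INNER JOIN categories b ON a.category_id = b.id

Result:
name       | category   
-----------+------------
Headphones | Toys       
Mouse      | Apparel    
Laptop     | Electronics
Stapler    | Apparel    


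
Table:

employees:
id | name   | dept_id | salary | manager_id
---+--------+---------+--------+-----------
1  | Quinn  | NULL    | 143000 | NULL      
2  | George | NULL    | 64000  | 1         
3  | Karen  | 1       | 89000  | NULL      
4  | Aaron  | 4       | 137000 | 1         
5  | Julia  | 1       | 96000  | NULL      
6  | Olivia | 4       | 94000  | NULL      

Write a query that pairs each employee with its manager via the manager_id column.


This is a self-join: employees is joined to a second copy of itself, matching each row's manager_id to another row's id. Use LEFT JOIN so rows with manager_id=NULL are kept.
  - employee 1 (Quinn): manager_id=NULL -> NULL
  - employee 2 (George): manager_id=1 -> Quinn
  - employee 3 (Karen): manager_id=NULL -> NULL
  - employee 4 (Aaron): manager_id=1 -> Quinn
  - employee 5 (Julia): manager_id=NULL -> NULL
  - employee 6 (Olivia): manager_id=NULL -> NULL

SQL:
SELECT a.name AS item, b.name AS manager
FROM employees a
LEFT JOIN employees b ON a.manager_id = b.id

Result:
item   | manager
-------+--------
Quinn  | NULL   
George | Quinn  
Karen  | NULL   
Aaron  | Quinn  
Julia  | NULL   
Olivia | NULL   


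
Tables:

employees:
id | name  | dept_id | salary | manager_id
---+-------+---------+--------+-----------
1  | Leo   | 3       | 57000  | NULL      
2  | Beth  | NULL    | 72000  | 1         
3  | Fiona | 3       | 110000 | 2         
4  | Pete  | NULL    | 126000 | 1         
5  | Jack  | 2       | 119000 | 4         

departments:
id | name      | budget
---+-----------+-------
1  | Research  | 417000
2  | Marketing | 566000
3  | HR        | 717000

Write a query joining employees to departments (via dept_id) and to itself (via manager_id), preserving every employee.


Two LEFT JOINs from the same base table employees: one to departments via dept_id, one to employees itself via manager_id. Both are LEFT so every employee is preserved.
Match against departments:
  - employee 1 (Leo): dept_id=3 -> matches HR
  - employee 2 (Beth): dept_id=NULL, no match -> kept with NULL
  - employee 3 (Fiona): dept_id=3 -> matches HR
  - employee 4 (Pete): dept_id=NULL, no match -> kept with NULL
  - employee 5 (Jack): dept_id=2 -> matches Marketing
Match against employees (self):
  - employee 1 (Leo): manager_id=NULL -> NULL
  - employee 2 (Beth): manager_id=1 -> Leo
  - employee 3 (Fiona): manager_id=2 -> Beth
  - employee 4 (Pete): manager_id=1 -> Leo
  - employee 5 (Jack): manager_id=4 -> Pete

SQL:
SELECT a.name, b.name AS department, c.name AS manager
FROM employees a
LEFT JOIN departments b ON a.dept_id = b.id
LEFT JOIN employees c ON a.manager_id = c.id

Result:
name  | department | manager
------+------------+--------
Leo   | HR         | NULL   
Beth  | NULL       | Leo    
Fiona | HR         | Beth   
Pete  | NULL       | Leo    
Jack  | Marketing  | Pete   


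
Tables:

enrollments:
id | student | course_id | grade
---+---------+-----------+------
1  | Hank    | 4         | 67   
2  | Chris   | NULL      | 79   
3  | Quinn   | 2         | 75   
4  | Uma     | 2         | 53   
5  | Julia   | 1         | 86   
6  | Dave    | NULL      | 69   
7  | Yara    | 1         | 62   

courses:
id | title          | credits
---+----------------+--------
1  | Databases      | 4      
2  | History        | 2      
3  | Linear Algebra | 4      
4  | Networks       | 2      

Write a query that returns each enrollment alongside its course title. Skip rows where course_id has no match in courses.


INNER JOIN keeps only enrollments rows whose course_id matches an id in courses. Walk through each enrollment:
  - enrollment 1 (Hank): course_id=4 -> matches Networks
  - enrollment 2 (Chris): course_id=NULL, no match -> dropped
  - enrollment 3 (Quinn): course_id=2 -> matches History
  - enrollment 4 (Uma): course_id=2 -> matches History
  - enrollment 5 (Julia): course_id=1 -> matches Databases
  - enrollment 6 (Dave): course_id=NULL, no match -> dropped
  - enrollment 7 (Yara): course_id=1 -> matches Databases
So 2 of 7 rows are dropped.

SQL:
SELECT a.student, b.title AS course
FROM enrollments a
INNER JOIN courses b ON a.course_id = b.id

Result:
student | course   
--------+----------
Hank    | Networks 
Quinn   | History  
Uma     | History  
Julia   | Databases
Yara    | Databases


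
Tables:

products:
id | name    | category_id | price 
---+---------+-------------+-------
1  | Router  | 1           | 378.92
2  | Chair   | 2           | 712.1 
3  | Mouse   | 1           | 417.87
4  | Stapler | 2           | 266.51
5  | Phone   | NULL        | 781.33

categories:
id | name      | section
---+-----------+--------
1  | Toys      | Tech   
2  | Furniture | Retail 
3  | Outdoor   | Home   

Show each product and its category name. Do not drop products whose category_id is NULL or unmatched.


LEFT JOIN keeps every row from products (the left table); where category_id has no match in categories, the category columns become NULL. Walk through each product:
  - product 1 (Router): category_id=1 -> matches Toys
  - product 2 (Chair): category_id=2 -> matches Furniture
  - product 3 (Mouse): category_id=1 -> matches Toys
  - product 4 (Stapler): category_id=2 -> matches Furniture
  - product 5 (Phone): category_id=NULL, no match -> kept with NULL
All 5 rows appear; 1 has NULL category.

SQL:
SELECT a.name, b.name AS category
FROM products a
LEFT JOIN categories b ON a.category_id = b.id

Result:
name    | category 
--------+----------
Router  | Toys     
Chair   | Furniture
Mouse   | Toys     
Stapler | Furniture
Phone   | NULL     


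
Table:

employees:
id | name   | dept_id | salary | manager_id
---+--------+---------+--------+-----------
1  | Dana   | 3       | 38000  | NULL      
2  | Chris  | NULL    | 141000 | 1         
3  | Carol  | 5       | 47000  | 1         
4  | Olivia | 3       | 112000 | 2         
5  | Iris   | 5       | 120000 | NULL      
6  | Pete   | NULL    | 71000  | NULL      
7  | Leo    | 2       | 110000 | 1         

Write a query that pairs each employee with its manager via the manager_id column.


This is a self-join: employees is joined to a second copy of itself, matching each row's manager_id to another row's id. Use LEFT JOIN so rows with manager_id=NULL are kept.
  - employee 1 (Dana): manager_id=NULL -> NULL
  - employee 2 (Chris): manager_id=1 -> Dana
  - employee 3 (Carol): manager_id=1 -> Dana
  - employee 4 (Olivia): manager_id=2 -> Chris
  - employee 5 (Iris): manager_id=NULL -> NULL
  - employee 6 (Pete): manager_id=NULL -> NULL
  - employee 7 (Leo): manager_id=1 -> Dana

SQL:
SELECT a.name AS item, b.name AS manager
FROM employees a
LEFT JOIN employees b ON a.manager_id = b.id

Result:
item   | manager
-------+--------
Dana   | NULL   
Chris  | Dana   
Carol  | Dana   
Olivia | Chris  
Iris   | NULL   
Pete   | NULL   
Leo    | Dana   


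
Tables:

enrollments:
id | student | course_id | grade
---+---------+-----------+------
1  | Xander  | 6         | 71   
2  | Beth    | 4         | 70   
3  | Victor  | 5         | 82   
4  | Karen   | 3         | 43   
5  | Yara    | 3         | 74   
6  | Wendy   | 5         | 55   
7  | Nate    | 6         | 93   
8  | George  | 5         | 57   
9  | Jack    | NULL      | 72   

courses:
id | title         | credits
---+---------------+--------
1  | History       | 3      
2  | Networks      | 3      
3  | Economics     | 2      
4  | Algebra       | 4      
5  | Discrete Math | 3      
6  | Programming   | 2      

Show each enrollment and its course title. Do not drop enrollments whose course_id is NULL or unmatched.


LEFT JOIN keeps every row from enrollments (the left table); where course_id has no match in courses, the course columns become NULL. Walk through each enrollment:
  - enrollment 1 (Xander): course_id=6 -> matches Programming
  - enrollment 2 (Beth): course_id=4 -> matches Algebra
  - enrollment 3 (Victor): course_id=5 -> matches Discrete Math
  - enrollment 4 (Karen): course_id=3 -> matches Economics
  - enrollment 5 (Yara): course_id=3 -> matches Economics
  - enrollment 6 (Wendy): course_id=5 -> matches Discrete Math
  - enrollment 7 (Nate): course_id=6 -> matches Programming
  - enrollment 8 (George): course_id=5 -> matches Discrete Math
  - enrollment 9 (Jack): course_id=NULL, no match -> kept with NULL
All 9 rows appear; 1 has NULL course.

SQL:
SELECT a.student, b.title AS course
FROM enrollments a
LEFT JOIN courses b ON a.course_id = b.id

Result:
student | course       
--------+--------------
Xander  | Programming  
Beth    | Algebra      
Victor  | Discrete Math
Karen   | Economics    
Yara    | Economics    
Wendy   | Discrete Math
Nate    | Programming  
George  | Discrete Math
Jack    | NULL         


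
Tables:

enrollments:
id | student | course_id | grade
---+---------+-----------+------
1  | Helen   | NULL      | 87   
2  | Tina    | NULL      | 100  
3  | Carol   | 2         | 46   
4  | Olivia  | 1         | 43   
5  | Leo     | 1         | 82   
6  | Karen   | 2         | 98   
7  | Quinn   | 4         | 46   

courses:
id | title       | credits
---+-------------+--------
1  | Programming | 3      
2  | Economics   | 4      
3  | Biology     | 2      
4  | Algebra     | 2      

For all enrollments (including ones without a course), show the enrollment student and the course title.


LEFT JOIN keeps every row from enrollments (the left table); where course_id has no match in courses, the course columns become NULL. Walk through each enrollment:
  - enrollment 1 (Helen): course_id=NULL, no match -> kept with NULL
  - enrollment 2 (Tina): course_id=NULL, no match -> kept with NULL
  - enrollment 3 (Carol): course_id=2 -> matches Economics
  - enrollment 4 (Olivia): course_id=1 -> matches Programming
  - enrollment 5 (Leo): course_id=1 -> matches Programming
  - enrollment 6 (Karen): course_id=2 -> matches Economics
  - enrollment 7 (Quinn): course_id=4 -> matches Algebra
All 7 rows appear; 2 have NULL course.

SQL:
SELECT a.student, b.title AS course
FROM enrollments a
LEFT JOIN courses b ON a.course_id = b.id

Result:
student | course     
--------+------------
Helen   | NULL       
Tina    | NULL       
Carol   | Economics  
Olivia  | Programming
Leo     | Programming
Karen   | Economics  
Quinn   | Algebra    


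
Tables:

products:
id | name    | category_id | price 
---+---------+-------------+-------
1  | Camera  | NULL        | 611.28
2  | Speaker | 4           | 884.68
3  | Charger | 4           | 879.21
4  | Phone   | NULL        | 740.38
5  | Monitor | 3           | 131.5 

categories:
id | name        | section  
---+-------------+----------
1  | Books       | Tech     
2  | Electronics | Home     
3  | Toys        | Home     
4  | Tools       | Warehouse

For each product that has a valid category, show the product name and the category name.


INNER JOIN keeps only products rows whose category_id matches an id in categories. Walk through each product:
  - product 1 (Camera): category_id=NULL, no match -> dropped
  - product 2 (Speaker): category_id=4 -> matches Tools
  - product 3 (Charger): category_id=4 -> matches Tools
  - product 4 (Phone): category_id=NULL, no match -> dropped
  - product 5 (Monitor): category_id=3 -> matches Toys
So 2 of 5 rows are dropped.

SQL:
SELECT a.name, b.name AS category
FROM products a
INNER JOIN categories b ON a.category_id = b.id

Result:
name    | category
--------+---------
Speaker | Tools   
Charger | Tools   
Monitor | Toys    


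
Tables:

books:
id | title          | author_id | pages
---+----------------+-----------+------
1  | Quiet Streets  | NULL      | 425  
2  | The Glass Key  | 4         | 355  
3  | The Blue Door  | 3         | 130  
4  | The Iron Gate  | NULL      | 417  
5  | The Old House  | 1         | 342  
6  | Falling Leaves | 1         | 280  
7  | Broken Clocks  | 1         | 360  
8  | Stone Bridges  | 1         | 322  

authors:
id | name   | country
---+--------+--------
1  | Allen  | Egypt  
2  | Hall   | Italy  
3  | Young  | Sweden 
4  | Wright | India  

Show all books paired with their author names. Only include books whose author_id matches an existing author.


INNER JOIN keeps only books rows whose author_id matches an id in authors. Walk through each book:
  - book 1 (Quiet Streets): author_id=NULL, no match -> dropped
  - book 2 (The Glass Key): author_id=4 -> matches Wright
  - book 3 (The Blue Door): author_id=3 -> matches Young
  - book 4 (The Iron Gate): author_id=NULL, no match -> dropped
  - book 5 (The Old House): author_id=1 -> matches Allen
  - book 6 (Falling Leaves): author_id=1 -> matches Allen
  - book 7 (Broken Clocks): author_id=1 -> matches Allen
  - book 8 (Stone Bridges): author_id=1 -> matches Allen
So 2 of 8 rows are dropped.

SQL:
SELECT a.title, b.name AS author
FROM books a
INNER JOIN authors b ON a.author_id = b.id

Result:
title          | author
---------------+-------
The Glass Key  | Wright
The Blue Door  | Young 
The Old House  | Allen 
Falling Leaves | Allen 
Broken Clocks  | Allen 
Stone Bridges  | Allen 


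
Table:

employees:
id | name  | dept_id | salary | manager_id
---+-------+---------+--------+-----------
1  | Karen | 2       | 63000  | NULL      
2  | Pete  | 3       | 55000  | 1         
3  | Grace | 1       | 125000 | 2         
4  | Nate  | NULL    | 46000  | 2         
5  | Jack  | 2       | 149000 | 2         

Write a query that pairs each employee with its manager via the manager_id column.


This is a self-join: employees is joined to a second copy of itself, matching each row's manager_id to another row's id. Use LEFT JOIN so rows with manager_id=NULL are kept.
  - employee 1 (Karen): manager_id=NULL -> NULL
  - employee 2 (Pete): manager_id=1 -> Karen
  - employee 3 (Grace): manager_id=2 -> Pete
  - employee 4 (Nate): manager_id=2 -> Pete
  - employee 5 (Jack): manager_id=2 -> Pete

SQL:
SELECT a.name AS item, b.name AS manager
FROM employees a
LEFT JOIN employees b ON a.manager_id = b.id

Result:
item  | manager
------+--------
Karen | NULL   
Pete  | Karen  
Grace | Pete   
Nate  | Pete   
Jack  | Pete   


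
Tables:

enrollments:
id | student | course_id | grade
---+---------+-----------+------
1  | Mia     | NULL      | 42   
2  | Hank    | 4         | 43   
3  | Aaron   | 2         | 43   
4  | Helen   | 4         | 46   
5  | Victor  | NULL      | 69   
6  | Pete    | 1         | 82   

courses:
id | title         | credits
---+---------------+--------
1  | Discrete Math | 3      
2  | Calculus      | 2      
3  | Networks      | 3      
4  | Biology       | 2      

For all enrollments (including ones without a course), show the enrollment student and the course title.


LEFT JOIN keeps every row from enrollments (the left table); where course_id has no match in courses, the course columns become NULL. Walk through each enrollment:
  - enrollment 1 (Mia): course_id=NULL, no match -> kept with NULL
  - enrollment 2 (Hank): course_id=4 -> matches Biology
  - enrollment 3 (Aaron): course_id=2 -> matches Calculus
  - enrollment 4 (Helen): course_id=4 -> matches Biology
  - enrollment 5 (Victor): course_id=NULL, no match -> kept with NULL
  - enrollment 6 (Pete): course_id=1 -> matches Discrete Math
All 6 rows appear; 2 have NULL course.

SQL:
SELECT a.student, b.title AS course
FROM enrollments a
LEFT JOIN courses b ON a.course_id = b.id

Result:
student | course       
--------+--------------
Mia     | NULL         
Hank    | Biology      
Aaron   | Calculus     
Helen   | Biology      
Victor  | NULL         
Pete    | Discrete Math


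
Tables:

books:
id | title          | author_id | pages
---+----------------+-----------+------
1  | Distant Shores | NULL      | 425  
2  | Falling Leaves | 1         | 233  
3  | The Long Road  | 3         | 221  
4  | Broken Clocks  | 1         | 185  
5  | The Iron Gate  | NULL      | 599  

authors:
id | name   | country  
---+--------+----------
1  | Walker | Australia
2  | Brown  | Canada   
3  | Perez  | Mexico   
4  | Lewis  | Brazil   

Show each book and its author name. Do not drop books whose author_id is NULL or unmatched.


LEFT JOIN keeps every row from books (the left table); where author_id has no match in authors, the author columns become NULL. Walk through each book:
  - book 1 (Distant Shores): author_id=NULL, no match -> kept with NULL
  - book 2 (Falling Leaves): author_id=1 -> matches Walker
  - book 3 (The Long Road): author_id=3 -> matches Perez
  - book 4 (Broken Clocks): author_id=1 -> matches Walker
  - book 5 (The Iron Gate): author_id=NULL, no match -> kept with NULL
All 5 rows appear; 2 have NULL author.

SQL:
SELECT a.title, b.name AS author
FROM books a
LEFT JOIN authors b ON a.author_id = b.id

Result:
title          | author
---------------+-------
Distant Shores | NULL  
Falling Leaves | Walker
The Long Road  | Perez 
Broken Clocks  | Walker
The Iron Gate  | NULL  


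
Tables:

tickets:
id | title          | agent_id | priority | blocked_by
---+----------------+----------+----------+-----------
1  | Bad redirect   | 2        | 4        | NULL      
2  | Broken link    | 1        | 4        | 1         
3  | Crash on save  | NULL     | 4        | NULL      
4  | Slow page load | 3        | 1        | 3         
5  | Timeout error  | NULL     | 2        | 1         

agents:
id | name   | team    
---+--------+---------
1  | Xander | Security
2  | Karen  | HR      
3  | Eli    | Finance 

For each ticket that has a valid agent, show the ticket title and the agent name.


INNER JOIN keeps only tickets rows whose agent_id matches an id in agents. Walk through each ticket:
  - ticket 1 (Bad redirect): agent_id=2 -> matches Karen
  - ticket 2 (Broken link): agent_id=1 -> matches Xander
  - ticket 3 (Crash on save): agent_id=NULL, no match -> dropped
  - ticket 4 (Slow page load): agent_id=3 -> matches Eli
  - ticket 5 (Timeout error): agent_id=NULL, no match -> dropped
So 2 of 5 rows are dropped.

SQL:
SELECT a.title, b.name AS agent
FROM tickets a
INNER JOIN agents b ON a.agent_id = b.id

Result:
title          | agent 
---------------+-------
Bad redirect   | Karen 
Broken link    | Xander
Slow page load | Eli   
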